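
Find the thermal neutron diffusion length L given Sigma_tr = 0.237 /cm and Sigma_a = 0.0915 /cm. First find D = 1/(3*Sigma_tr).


D = 1 / (3 * Sigma_tr) = 1 / (3 * 0.237) = 1.406470 cm
L = sqrt(D / Sigma_a)
L = sqrt(1.406470 / 0.0915)
L = 3.9206 cm

3.9206


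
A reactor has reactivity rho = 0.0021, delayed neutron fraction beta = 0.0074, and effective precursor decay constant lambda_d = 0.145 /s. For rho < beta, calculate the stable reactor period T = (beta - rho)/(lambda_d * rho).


T = (beta - rho) / (lambda_d * rho)
T = (0.0074 - 0.0021) / (0.145 * 0.0021)
T = 17.406 s

17.406


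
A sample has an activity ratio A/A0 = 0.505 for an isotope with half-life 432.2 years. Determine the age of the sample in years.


lambda = ln(2) / t_half = ln(2) / 432.2 = 0.001603765 /yr
t = -ln(A/A0) / lambda
t = -ln(0.505) / 0.001603765
t = 426.00 yr

426.00


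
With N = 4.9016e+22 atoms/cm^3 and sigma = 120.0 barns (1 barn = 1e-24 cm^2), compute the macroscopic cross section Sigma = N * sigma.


Sigma = N * sigma_barns * 1e-24
Sigma = 4.9016e+22 * 120.0 * 1e-24
Sigma = 5.8819 /cm

5.8819


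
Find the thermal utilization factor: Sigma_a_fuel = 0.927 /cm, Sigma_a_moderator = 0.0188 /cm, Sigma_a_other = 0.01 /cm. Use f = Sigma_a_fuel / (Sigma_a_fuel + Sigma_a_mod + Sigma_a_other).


f = Sigma_a_fuel / (Sigma_a_fuel + Sigma_a_mod + Sigma_a_other)
f = 0.927 / (0.927 + 0.0188 + 0.01)
f = 0.96987

0.96987


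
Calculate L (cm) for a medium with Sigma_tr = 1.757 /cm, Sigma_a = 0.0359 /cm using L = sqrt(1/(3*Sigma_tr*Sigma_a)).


D = 1 / (3 * Sigma_tr) = 1 / (3 * 1.757) = 0.1897173 cm
L = sqrt(D / Sigma_a)
L = sqrt(0.1897173 / 0.0359)
L = 2.2988 cm

2.2988


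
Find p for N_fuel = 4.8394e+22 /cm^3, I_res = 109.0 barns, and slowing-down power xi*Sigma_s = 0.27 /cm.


p = exp(-N * I * 1e-24 / (xi*Sigma_s))
p = exp(-4.8394e+22 * 109.0 * 1e-24 / 0.27)
p = 3.2754e-09

3.2754e-09


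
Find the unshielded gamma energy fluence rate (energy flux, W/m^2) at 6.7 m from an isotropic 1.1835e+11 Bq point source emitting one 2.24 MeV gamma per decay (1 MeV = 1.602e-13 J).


psi = A * E * 1.602e-13 / (4*pi*r^2)
psi = 1.1835e+11 * 2.24 * 1.602e-13 / (4*pi*6.7^2)
psi = 7.5287e-05 W/m^2

7.5287e-05


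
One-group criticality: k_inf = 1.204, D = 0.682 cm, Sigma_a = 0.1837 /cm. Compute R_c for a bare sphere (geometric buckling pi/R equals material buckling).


L^2 = D / Sigma_a = 0.682 / 0.1837 = 3.712575 cm^2
B_m^2 = (k_inf - 1) / L^2 = (1.204 - 1) / 3.712575 = 0.05494838 /cm^2
For a bare sphere: B_g = pi/R, so R_c = pi / sqrt(B_m^2)
R_c = pi / sqrt(0.05494838) = 13.402 cm

13.402


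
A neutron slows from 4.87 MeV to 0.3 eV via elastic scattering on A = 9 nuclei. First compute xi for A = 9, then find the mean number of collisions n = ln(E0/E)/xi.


xi = 1 + (A-1)^2/(2A)*ln((A-1)/(A+1)) = 0.2066007 (for A = 9)
n = ln(E0/E) / xi
n = ln(4.87e6 / 0.3) / 0.2066007
n = ln(1.623333e+07) / 0.2066007 = 80.361

80.361


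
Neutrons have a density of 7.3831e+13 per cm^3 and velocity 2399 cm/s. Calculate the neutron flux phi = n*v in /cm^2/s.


phi = n * v
phi = 7.3831e+13 * 2399
phi = 1.7712e+17 /cm^2/s

1.7712e+17


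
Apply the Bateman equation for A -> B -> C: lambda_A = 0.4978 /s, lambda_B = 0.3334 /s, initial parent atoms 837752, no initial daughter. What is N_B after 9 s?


N_B(t) = lambda_A * N_A0 / (lambda_B - lambda_A) * [exp(-lambda_A*t) - exp(-lambda_B*t)]
exp(-0.4978*9) = 0.01133115; exp(-0.3334*9) = 0.04975721
N_B = 0.4978 * 837752 / (0.3334 - 0.4978) * (0.01133115 - 0.04975721)
N_B = 97475

97475


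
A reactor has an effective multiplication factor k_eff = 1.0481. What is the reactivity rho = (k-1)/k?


rho = (k_eff - 1) / k_eff
rho = (1.0481 - 1) / 1.0481
rho = 0.045893

0.045893


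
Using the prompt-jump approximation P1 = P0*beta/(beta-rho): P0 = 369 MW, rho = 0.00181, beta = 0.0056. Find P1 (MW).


P1/P0 = beta / (beta - rho)
P1/P0 = 0.0056 / (0.0056 - 0.00181) = 1.477573
P1 = 369 * 1.477573 = 545.22 MW

545.22


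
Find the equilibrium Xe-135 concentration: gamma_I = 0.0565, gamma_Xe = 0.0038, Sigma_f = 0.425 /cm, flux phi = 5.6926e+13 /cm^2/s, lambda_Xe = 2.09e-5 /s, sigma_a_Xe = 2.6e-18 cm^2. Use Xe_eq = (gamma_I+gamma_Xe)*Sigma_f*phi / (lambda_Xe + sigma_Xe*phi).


Xe_eq = (gamma_I + gamma_Xe) * Sigma_f * phi / (lambda_Xe + sigma_Xe * phi)
Numerator = (0.0565 + 0.0038) * 0.425 * 5.6926e+13 = 1.458871e+12
Denominator = 2.09e-5 + 2.6e-18 * 5.6926e+13 = 1.689076e-04
Xe_eq = 1.458871e+12 / 1.689076e-04 = 8.6371e+15 /cm^3

8.6371e+15


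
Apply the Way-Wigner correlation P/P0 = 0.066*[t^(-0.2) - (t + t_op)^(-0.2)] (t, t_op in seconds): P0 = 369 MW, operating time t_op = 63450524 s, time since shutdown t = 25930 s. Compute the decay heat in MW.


P/P0 = 0.066 * [t^(-0.2) - (t + t_op)^(-0.2)]
P/P0 = 0.066 * [25930^(-0.2) - (25930 + 63450524)^(-0.2)]
P/P0 = 0.066 * [0.1309904 - 0.02750917] = 0.006829761
P = 369 * 0.006829761 = 2.5202 MW

2.5202


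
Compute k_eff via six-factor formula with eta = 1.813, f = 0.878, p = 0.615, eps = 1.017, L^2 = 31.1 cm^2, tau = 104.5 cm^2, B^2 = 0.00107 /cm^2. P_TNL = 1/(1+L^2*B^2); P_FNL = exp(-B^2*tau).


k_inf = eta*f*p*eps = 1.813*0.878*0.615*1.017 = 0.9956080
P_TNL = 1/(1 + L^2*B^2) = 1/(1 + 31.1*0.00107) = 0.9677947
P_FNL = exp(-B^2*tau) = exp(-0.00107*104.5) = 0.8942097
k_eff = k_inf * P_TNL * P_FNL = 0.9956080 * 0.9677947 * 0.8942097
k_eff = 0.86161

0.86161


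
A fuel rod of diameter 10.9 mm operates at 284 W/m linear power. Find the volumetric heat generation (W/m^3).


r = D / 2 / 1000 = 10.9 / 2 / 1000 = 0.00545 m
q''' = q' / (pi * r^2)
q''' = 284 / (pi * 0.00545^2)
q''' = 3.0435e+06 W/m^3

3.0435e+06


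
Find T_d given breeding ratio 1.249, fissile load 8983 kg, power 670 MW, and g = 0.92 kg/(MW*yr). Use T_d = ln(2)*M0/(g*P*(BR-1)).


Breeding gain G = BR - 1 = 1.249 - 1 = 0.249
Fissile production rate = g * P * G = 0.92 * 670 * 0.249 = 153.4836 kg/yr
T_d = ln(2) * M0 / (g * P * G)
T_d = ln(2) * 8983 / 153.4836 = 40.568 yr

40.568


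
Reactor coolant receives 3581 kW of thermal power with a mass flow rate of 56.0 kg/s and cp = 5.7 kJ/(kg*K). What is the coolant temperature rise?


dT = Q / (m_dot * cp)
dT = 3581 / (56.0 * 5.7)
dT = 11.219 C

11.219


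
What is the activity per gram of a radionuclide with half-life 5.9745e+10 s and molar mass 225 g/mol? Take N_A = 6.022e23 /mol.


lambda = ln(2) / t_half = ln(2) / 5.9745e+10 = 1.160176e-11 /s
SA = lambda * N_A / M
SA = 1.160176e-11 * 6.022e23 / 225
SA = 3.1051e+10 Bq/g

3.1051e+10


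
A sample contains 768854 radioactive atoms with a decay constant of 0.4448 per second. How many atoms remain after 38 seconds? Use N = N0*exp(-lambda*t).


N = N0 * exp(-lambda * t)
N = 768854 * exp(-0.4448 * 38)
N = 0.035093

0.035093


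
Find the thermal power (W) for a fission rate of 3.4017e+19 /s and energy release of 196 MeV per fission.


P = fission_rate * E_MeV * 1.602e-13
P = 3.4017e+19 * 196 * 1.602e-13
P = 1.0681e+09 W

1.0681e+09


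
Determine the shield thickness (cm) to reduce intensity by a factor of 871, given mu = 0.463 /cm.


x = ln(factor) / mu
x = ln(871) / 0.463
x = 14.621 cm

14.621


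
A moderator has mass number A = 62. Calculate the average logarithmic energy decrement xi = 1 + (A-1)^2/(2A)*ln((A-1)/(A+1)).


xi = 1 + (A-1)^2/(2A) * ln((A-1)/(A+1))
xi = 1 + (62-1)^2/(2*62) * ln((62-1)/(62 +1))
xi = 0.031914

0.031914


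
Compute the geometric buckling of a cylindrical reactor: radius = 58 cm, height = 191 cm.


B^2 = (2.405/R)^2 + (pi/H)^2
B^2 = (2.405/58)^2 + (pi/191)^2
B^2 = 0.0019899 /cm^2

0.0019899


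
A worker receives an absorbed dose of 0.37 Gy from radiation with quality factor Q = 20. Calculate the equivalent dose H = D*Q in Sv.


H = D * Q
H = 0.37 * 20
H = 7.4000 Sv

7.4000


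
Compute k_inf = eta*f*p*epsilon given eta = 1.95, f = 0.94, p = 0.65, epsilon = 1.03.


k_inf = eta * f * p * epsilon
k_inf = 1.95 * 0.94 * 0.65 * 1.03
k_inf = 1.2272

1.2272


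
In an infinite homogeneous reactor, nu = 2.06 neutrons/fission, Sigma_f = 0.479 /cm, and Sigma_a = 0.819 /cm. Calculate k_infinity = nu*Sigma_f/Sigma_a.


k_inf = nu * Sigma_f / Sigma_a
k_inf = 2.06 * 0.479 / 0.819
k_inf = 1.2048

1.2048


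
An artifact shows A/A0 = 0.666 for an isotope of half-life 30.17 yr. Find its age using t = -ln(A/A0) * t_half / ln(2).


lambda = ln(2) / t_half = ln(2) / 30.17 = 0.02297472 /yr
t = -ln(A/A0) / lambda
t = -ln(0.666) / 0.02297472
t = 17.692 yr

17.692


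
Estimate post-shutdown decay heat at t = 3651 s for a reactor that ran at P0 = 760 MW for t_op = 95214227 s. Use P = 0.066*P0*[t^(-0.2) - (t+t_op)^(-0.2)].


P/P0 = 0.066 * [t^(-0.2) - (t + t_op)^(-0.2)]
P/P0 = 0.066 * [3651^(-0.2) - (3651 + 95214227)^(-0.2)]
P/P0 = 0.066 * [0.1938731 - 0.02536625] = 0.01112145
P = 760 * 0.01112145 = 8.4523 MW

8.4523


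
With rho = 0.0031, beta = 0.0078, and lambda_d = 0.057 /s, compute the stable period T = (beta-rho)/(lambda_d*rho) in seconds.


T = (beta - rho) / (lambda_d * rho)
T = (0.0078 - 0.0031) / (0.057 * 0.0031)
T = 26.599 s

26.599


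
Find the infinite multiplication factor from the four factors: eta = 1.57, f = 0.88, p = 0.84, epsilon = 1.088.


k_inf = eta * f * p * epsilon
k_inf = 1.57 * 0.88 * 0.84 * 1.088
k_inf = 1.2627

1.2627


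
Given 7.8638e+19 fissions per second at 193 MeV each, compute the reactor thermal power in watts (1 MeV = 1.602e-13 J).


P = fission_rate * E_MeV * 1.602e-13
P = 7.8638e+19 * 193 * 1.602e-13
P = 2.4314e+09 W

2.4314e+09


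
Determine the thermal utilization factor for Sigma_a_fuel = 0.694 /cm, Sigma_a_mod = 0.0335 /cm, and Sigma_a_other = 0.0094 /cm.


f = Sigma_a_fuel / (Sigma_a_fuel + Sigma_a_mod + Sigma_a_other)
f = 0.694 / (0.694 + 0.0335 + 0.0094)
f = 0.94178

0.94178


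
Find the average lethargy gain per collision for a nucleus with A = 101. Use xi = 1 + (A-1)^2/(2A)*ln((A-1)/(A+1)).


xi = 1 + (A-1)^2/(2A) * ln((A-1)/(A+1))
xi = 1 + (101-1)^2/(2*101) * ln((101-1)/(101 +1))
xi = 0.019672

0.019672


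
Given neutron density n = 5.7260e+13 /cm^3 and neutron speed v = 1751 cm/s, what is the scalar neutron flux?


phi = n * v
phi = 5.7260e+13 * 1751
phi = 1.0026e+17 /cm^2/s

1.0026e+17


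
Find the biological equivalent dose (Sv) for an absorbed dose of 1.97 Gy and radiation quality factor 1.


H = D * Q
H = 1.97 * 1
H = 1.9700 Sv

1.9700


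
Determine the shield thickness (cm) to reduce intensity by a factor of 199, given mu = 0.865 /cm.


x = ln(factor) / mu
x = ln(199) / 0.865
x = 6.1194 cm

6.1194


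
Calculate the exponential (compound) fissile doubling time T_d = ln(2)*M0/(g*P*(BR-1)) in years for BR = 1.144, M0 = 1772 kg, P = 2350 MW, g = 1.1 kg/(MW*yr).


Breeding gain G = BR - 1 = 1.144 - 1 = 0.144
Fissile production rate = g * P * G = 1.1 * 2350 * 0.144 = 372.24 kg/yr
T_d = ln(2) * M0 / (g * P * G)
T_d = ln(2) * 1772 / 372.24 = 3.2996 yr

3.2996


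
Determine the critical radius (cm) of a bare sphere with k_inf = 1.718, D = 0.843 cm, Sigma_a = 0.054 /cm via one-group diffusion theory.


L^2 = D / Sigma_a = 0.843 / 0.054 = 15.61111 cm^2
B_m^2 = (k_inf - 1) / L^2 = (1.718 - 1) / 15.61111 = 0.04599289 /cm^2
For a bare sphere: B_g = pi/R, so R_c = pi / sqrt(B_m^2)
R_c = pi / sqrt(0.04599289) = 14.649 cm

14.649


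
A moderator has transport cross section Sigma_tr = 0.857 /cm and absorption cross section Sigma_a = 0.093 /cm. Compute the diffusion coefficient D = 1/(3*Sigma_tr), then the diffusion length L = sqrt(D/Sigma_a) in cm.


D = 1 / (3 * Sigma_tr) = 1 / (3 * 0.857) = 0.3889537 cm
L = sqrt(D / Sigma_a)
L = sqrt(0.3889537 / 0.093)
L = 2.0451 cm

2.0451


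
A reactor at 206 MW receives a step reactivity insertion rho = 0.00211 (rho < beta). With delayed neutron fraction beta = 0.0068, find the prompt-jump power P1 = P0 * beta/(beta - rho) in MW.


P1/P0 = beta / (beta - rho)
P1/P0 = 0.0068 / (0.0068 - 0.00211) = 1.449893
P1 = 206 * 1.449893 = 298.68 MW

298.68


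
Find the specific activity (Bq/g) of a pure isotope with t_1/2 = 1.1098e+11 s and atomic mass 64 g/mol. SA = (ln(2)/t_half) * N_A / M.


lambda = ln(2) / t_half = ln(2) / 1.1098e+11 = 6.245695e-12 /s
SA = lambda * N_A / M
SA = 6.245695e-12 * 6.022e23 / 64
SA = 5.8768e+10 Bq/g

5.8768e+10


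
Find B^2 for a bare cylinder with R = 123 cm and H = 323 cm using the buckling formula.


B^2 = (2.405/R)^2 + (pi/H)^2
B^2 = (2.405/123)^2 + (pi/323)^2
B^2 = 4.7691e-04 /cm^2

4.7691e-04


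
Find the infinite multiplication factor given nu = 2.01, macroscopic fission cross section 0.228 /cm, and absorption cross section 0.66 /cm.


k_inf = nu * Sigma_f / Sigma_a
k_inf = 2.01 * 0.228 / 0.66
k_inf = 0.69436

0.69436


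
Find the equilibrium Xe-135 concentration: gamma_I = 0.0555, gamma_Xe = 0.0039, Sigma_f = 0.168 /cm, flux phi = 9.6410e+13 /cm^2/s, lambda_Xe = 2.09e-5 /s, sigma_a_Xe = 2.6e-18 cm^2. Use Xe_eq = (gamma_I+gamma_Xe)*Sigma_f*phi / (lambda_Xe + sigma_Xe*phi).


Xe_eq = (gamma_I + gamma_Xe) * Sigma_f * phi / (lambda_Xe + sigma_Xe * phi)
Numerator = (0.0555 + 0.0039) * 0.168 * 9.6410e+13 = 9.620947e+11
Denominator = 2.09e-5 + 2.6e-18 * 9.6410e+13 = 2.715660e-04
Xe_eq = 9.620947e+11 / 2.715660e-04 = 3.5428e+15 /cm^3

3.5428e+15


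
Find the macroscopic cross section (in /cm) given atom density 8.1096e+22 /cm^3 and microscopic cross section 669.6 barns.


Sigma = N * sigma_barns * 1e-24
Sigma = 8.1096e+22 * 669.6 * 1e-24
Sigma = 54.302 /cm

54.302


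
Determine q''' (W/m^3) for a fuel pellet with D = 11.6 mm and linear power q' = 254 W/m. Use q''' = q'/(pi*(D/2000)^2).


r = D / 2 / 1000 = 11.6 / 2 / 1000 = 0.0058 m
q''' = q' / (pi * r^2)
q''' = 254 / (pi * 0.0058^2)
q''' = 2.4034e+06 W/m^3

2.4034e+06


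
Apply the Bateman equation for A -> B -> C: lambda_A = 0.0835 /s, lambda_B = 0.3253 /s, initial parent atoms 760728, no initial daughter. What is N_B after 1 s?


N_B(t) = lambda_A * N_A0 / (lambda_B - lambda_A) * [exp(-lambda_A*t) - exp(-lambda_B*t)]
exp(-0.0835*1) = 0.9198911; exp(-0.3253*1) = 0.7223106
N_B = 0.0835 * 760728 / (0.3253 - 0.0835) * (0.9198911 - 0.7223106)
N_B = 51904

51904


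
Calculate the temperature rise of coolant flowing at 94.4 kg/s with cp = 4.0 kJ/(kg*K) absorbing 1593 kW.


dT = Q / (m_dot * cp)
dT = 1593 / (94.4 * 4.0)
dT = 4.2188 C

4.2188


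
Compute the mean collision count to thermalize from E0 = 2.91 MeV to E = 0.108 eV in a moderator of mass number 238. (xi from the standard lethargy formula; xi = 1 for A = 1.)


xi = 1 + (A-1)^2/(2A)*ln((A-1)/(A+1)) = 0.008379872 (for A = 238)
n = ln(E0/E) / xi
n = ln(2.91e6 / 0.108) / 0.008379872
n = ln(2.694444e+07) / 0.008379872 = 2041.7

2041.7


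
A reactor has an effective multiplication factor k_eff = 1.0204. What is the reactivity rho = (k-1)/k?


rho = (k_eff - 1) / k_eff
rho = (1.0204 - 1) / 1.0204
rho = 0.019992

0.019992


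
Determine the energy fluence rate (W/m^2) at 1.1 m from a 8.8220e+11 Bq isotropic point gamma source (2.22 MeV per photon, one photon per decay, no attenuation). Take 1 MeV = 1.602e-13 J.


psi = A * E * 1.602e-13 / (4*pi*r^2)
psi = 8.8220e+11 * 2.22 * 1.602e-13 / (4*pi*1.1^2)
psi = 0.020634 W/m^2

0.020634


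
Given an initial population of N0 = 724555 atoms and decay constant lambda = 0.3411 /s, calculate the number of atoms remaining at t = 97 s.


N = N0 * exp(-lambda * t)
N = 724555 * exp(-0.3411 * 97)
N = 3.0953e-09

3.0953e-09


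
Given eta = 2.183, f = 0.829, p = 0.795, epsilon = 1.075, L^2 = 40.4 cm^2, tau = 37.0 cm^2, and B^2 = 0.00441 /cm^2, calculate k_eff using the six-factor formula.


k_inf = eta*f*p*eps = 2.183*0.829*0.795*1.075 = 1.546621
P_TNL = 1/(1 + L^2*B^2) = 1/(1 + 40.4*0.00441) = 0.8487783
P_FNL = exp(-B^2*tau) = exp(-0.00441*37.0) = 0.8494468
k_eff = k_inf * P_TNL * P_FNL = 1.546621 * 0.8487783 * 0.8494468
k_eff = 1.1151

1.1151


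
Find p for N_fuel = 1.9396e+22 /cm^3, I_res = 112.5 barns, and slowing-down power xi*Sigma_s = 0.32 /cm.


p = exp(-N * I * 1e-24 / (xi*Sigma_s))
p = exp(-1.9396e+22 * 112.5 * 1e-24 / 0.32)
p = 0.0010929

0.0010929


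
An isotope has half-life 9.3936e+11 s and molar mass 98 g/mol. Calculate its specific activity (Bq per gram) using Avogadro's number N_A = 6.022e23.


lambda = ln(2) / t_half = ln(2) / 9.3936e+11 = 7.378930e-13 /s
SA = lambda * N_A / M
SA = 7.378930e-13 * 6.022e23 / 98
SA = 4.5343e+09 Bq/g

4.5343e+09


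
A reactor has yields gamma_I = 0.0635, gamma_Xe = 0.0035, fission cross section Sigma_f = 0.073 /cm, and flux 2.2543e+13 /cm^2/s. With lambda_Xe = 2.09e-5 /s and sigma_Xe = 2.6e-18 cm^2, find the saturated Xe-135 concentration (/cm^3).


Xe_eq = (gamma_I + gamma_Xe) * Sigma_f * phi / (lambda_Xe + sigma_Xe * phi)
Numerator = (0.0635 + 0.0035) * 0.073 * 2.2543e+13 = 1.102578e+11
Denominator = 2.09e-5 + 2.6e-18 * 2.2543e+13 = 7.951180e-05
Xe_eq = 1.102578e+11 / 7.951180e-05 = 1.3867e+15 /cm^3

1.3867e+15


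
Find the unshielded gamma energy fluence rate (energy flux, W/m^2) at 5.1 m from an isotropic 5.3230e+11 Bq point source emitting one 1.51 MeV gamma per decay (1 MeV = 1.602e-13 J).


psi = A * E * 1.602e-13 / (4*pi*r^2)
psi = 5.3230e+11 * 1.51 * 1.602e-13 / (4*pi*5.1^2)
psi = 3.9395e-04 W/m^2

3.9395e-04


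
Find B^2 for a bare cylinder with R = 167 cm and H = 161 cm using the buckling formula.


B^2 = (2.405/R)^2 + (pi/H)^2
B^2 = (2.405/167)^2 + (pi/161)^2
B^2 = 5.8815e-04 /cm^2

5.8815e-04


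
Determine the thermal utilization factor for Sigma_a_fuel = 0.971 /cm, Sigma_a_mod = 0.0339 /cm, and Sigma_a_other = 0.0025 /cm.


f = Sigma_a_fuel / (Sigma_a_fuel + Sigma_a_mod + Sigma_a_other)
f = 0.971 / (0.971 + 0.0339 + 0.0025)
f = 0.96387

0.96387


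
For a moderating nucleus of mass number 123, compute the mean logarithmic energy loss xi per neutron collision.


xi = 1 + (A-1)^2/(2A) * ln((A-1)/(A+1))
xi = 1 + (123-1)^2/(2*123) * ln((123-1)/(123 +1))
xi = 0.016172

0.016172


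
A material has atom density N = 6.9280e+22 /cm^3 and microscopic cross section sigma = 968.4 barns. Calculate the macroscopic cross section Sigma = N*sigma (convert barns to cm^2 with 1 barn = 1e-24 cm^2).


Sigma = N * sigma_barns * 1e-24
Sigma = 6.9280e+22 * 968.4 * 1e-24
Sigma = 67.091 /cm

67.091


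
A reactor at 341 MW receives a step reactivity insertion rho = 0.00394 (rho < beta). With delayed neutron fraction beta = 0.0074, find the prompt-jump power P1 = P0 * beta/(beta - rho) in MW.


P1/P0 = beta / (beta - rho)
P1/P0 = 0.0074 / (0.0074 - 0.00394) = 2.138728
P1 = 341 * 2.138728 = 729.31 MW

729.31


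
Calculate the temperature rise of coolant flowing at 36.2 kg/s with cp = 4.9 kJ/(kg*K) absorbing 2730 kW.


dT = Q / (m_dot * cp)
dT = 2730 / (36.2 * 4.9)
dT = 15.391 C

15.391


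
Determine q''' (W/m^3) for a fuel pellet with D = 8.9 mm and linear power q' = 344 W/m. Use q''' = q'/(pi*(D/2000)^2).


r = D / 2 / 1000 = 8.9 / 2 / 1000 = 0.00445 m
q''' = q' / (pi * r^2)
q''' = 344 / (pi * 0.00445^2)
q''' = 5.5295e+06 W/m^3

5.5295e+06


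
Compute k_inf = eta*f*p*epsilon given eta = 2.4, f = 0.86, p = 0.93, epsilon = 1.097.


k_inf = eta * f * p * epsilon
k_inf = 2.4 * 0.86 * 0.93 * 1.097
k_inf = 2.1057

2.1057


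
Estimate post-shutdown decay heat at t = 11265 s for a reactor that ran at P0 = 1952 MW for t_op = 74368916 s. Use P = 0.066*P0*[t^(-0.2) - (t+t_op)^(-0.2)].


P/P0 = 0.066 * [t^(-0.2) - (t + t_op)^(-0.2)]
P/P0 = 0.066 * [11265^(-0.2) - (11265 + 74368916)^(-0.2)]
P/P0 = 0.066 * [0.1547582 - 0.02665070] = 0.008455095
P = 1952 * 0.008455095 = 16.504 MW

16.504


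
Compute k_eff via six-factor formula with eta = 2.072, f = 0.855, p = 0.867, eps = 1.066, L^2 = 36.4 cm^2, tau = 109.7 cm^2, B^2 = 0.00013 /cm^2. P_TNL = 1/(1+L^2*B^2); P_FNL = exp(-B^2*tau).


k_inf = eta*f*p*eps = 2.072*0.855*0.867*1.066 = 1.637315
P_TNL = 1/(1 + L^2*B^2) = 1/(1 + 36.4*0.00013) = 0.9952903
P_FNL = exp(-B^2*tau) = exp(-0.00013*109.7) = 0.9858402
k_eff = k_inf * P_TNL * P_FNL = 1.637315 * 0.9952903 * 0.9858402
k_eff = 1.6065

1.6065


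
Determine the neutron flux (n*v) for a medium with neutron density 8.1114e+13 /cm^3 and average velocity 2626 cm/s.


phi = n * v
phi = 8.1114e+13 * 2626
phi = 2.1301e+17 /cm^2/s

2.1301e+17


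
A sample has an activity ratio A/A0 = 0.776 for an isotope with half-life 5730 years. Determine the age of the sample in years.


lambda = ln(2) / t_half = ln(2) / 5730 = 1.209681e-04 /yr
t = -ln(A/A0) / lambda
t = -ln(0.776) / 1.209681e-04
t = 2096.4 yr

2096.4


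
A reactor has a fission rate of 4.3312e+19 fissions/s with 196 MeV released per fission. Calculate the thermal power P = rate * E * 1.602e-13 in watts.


P = fission_rate * E_MeV * 1.602e-13
P = 4.3312e+19 * 196 * 1.602e-13
P = 1.3600e+09 W

1.3600e+09


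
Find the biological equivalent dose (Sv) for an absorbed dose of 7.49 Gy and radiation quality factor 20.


H = D * Q
H = 7.49 * 20
H = 149.80 Sv

149.80


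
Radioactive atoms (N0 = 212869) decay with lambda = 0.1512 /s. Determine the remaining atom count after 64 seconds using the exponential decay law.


N = N0 * exp(-lambda * t)
N = 212869 * exp(-0.1512 * 64)
N = 13.352

13.352


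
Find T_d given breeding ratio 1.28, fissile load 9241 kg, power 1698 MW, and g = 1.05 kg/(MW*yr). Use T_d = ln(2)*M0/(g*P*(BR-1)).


Breeding gain G = BR - 1 = 1.28 - 1 = 0.28
Fissile production rate = g * P * G = 1.05 * 1698 * 0.28 = 499.212 kg/yr
T_d = ln(2) * M0 / (g * P * G)
T_d = ln(2) * 9241 / 499.212 = 12.831 yr

12.831


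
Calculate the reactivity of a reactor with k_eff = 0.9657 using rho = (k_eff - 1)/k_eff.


rho = (k_eff - 1) / k_eff
rho = (0.9657 - 1) / 0.9657
rho = -0.035518

-0.035518


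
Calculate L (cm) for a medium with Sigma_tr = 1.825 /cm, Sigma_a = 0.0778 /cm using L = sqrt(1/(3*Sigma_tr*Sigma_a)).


D = 1 / (3 * Sigma_tr) = 1 / (3 * 1.825) = 0.1826484 cm
L = sqrt(D / Sigma_a)
L = sqrt(0.1826484 / 0.0778)
L = 1.5322 cm

1.5322


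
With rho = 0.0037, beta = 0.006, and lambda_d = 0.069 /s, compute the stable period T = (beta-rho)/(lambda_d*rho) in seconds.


T = (beta - rho) / (lambda_d * rho)
T = (0.006 - 0.0037) / (0.069 * 0.0037)
T = 9.0090 s

9.0090


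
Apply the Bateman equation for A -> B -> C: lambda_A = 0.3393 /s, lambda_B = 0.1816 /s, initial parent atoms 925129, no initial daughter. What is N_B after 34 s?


N_B(t) = lambda_A * N_A0 / (lambda_B - lambda_A) * [exp(-lambda_A*t) - exp(-lambda_B*t)]
exp(-0.3393*34) = 9.769942e-06; exp(-0.1816*34) = 0.002082055
N_B = 0.3393 * 925129 / (0.1816 - 0.3393) * (9.769942e-06 - 0.002082055)
N_B = 4124.8

4124.8


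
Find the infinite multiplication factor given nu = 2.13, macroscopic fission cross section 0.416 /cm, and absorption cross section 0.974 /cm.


k_inf = nu * Sigma_f / Sigma_a
k_inf = 2.13 * 0.416 / 0.974
k_inf = 0.90973

0.90973


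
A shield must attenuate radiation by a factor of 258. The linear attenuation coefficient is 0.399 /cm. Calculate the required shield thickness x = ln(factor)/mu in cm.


x = ln(factor) / mu
x = ln(258) / 0.399
x = 13.917 cm

13.917


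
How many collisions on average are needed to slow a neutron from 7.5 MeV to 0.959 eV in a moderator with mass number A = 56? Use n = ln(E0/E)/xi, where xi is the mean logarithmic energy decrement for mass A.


xi = 1 + (A-1)^2/(2A)*ln((A-1)/(A+1)) = 0.03529286 (for A = 56)
n = ln(E0/E) / xi
n = ln(7.5e6 / 0.959) / 0.03529286
n = ln(7.820647e+06) / 0.03529286 = 449.73

449.73


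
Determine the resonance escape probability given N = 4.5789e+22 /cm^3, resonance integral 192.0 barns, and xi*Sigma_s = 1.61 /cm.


p = exp(-N * I * 1e-24 / (xi*Sigma_s))
p = exp(-4.5789e+22 * 192.0 * 1e-24 / 1.61)
p = 0.0042512

0.0042512


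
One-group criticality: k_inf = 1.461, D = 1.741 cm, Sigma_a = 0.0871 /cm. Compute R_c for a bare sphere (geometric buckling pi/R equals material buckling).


L^2 = D / Sigma_a = 1.741 / 0.0871 = 19.98852 cm^2
B_m^2 = (k_inf - 1) / L^2 = (1.461 - 1) / 19.98852 = 0.02306324 /cm^2
For a bare sphere: B_g = pi/R, so R_c = pi / sqrt(B_m^2)
R_c = pi / sqrt(0.02306324) = 20.687 cm

20.687


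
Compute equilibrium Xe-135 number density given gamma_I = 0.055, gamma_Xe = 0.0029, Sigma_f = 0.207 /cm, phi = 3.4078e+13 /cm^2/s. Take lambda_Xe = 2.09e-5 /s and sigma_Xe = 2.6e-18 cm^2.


Xe_eq = (gamma_I + gamma_Xe) * Sigma_f * phi / (lambda_Xe + sigma_Xe * phi)
Numerator = (0.055 + 0.0029) * 0.207 * 3.4078e+13 = 4.084351e+11
Denominator = 2.09e-5 + 2.6e-18 * 3.4078e+13 = 1.095028e-04
Xe_eq = 4.084351e+11 / 1.095028e-04 = 3.7299e+15 /cm^3

3.7299e+15


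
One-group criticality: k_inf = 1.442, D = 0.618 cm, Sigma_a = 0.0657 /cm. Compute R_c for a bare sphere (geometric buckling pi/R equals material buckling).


L^2 = D / Sigma_a = 0.618 / 0.0657 = 9.406393 cm^2
B_m^2 = (k_inf - 1) / L^2 = (1.442 - 1) / 9.406393 = 0.04698932 /cm^2
For a bare sphere: B_g = pi/R, so R_c = pi / sqrt(B_m^2)
R_c = pi / sqrt(0.04698932) = 14.493 cm

14.493


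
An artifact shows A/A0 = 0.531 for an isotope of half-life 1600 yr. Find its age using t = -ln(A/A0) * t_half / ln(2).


lambda = ln(2) / t_half = ln(2) / 1600 = 4.332170e-04 /yr
t = -ln(A/A0) / lambda
t = -ln(0.531) / 4.332170e-04
t = 1461.1 yr

1461.1


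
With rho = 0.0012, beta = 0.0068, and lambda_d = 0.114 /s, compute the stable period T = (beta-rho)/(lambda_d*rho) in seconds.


T = (beta - rho) / (lambda_d * rho)
T = (0.0068 - 0.0012) / (0.114 * 0.0012)
T = 40.936 s

40.936


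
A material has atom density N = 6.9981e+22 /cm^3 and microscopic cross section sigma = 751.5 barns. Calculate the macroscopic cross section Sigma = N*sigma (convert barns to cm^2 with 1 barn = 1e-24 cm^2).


Sigma = N * sigma_barns * 1e-24
Sigma = 6.9981e+22 * 751.5 * 1e-24
Sigma = 52.591 /cm

52.591


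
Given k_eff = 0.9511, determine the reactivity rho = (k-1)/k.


rho = (k_eff - 1) / k_eff
rho = (0.9511 - 1) / 0.9511
rho = -0.051414

-0.051414


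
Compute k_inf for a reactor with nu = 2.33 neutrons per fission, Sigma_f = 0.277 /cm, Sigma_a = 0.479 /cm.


k_inf = nu * Sigma_f / Sigma_a
k_inf = 2.33 * 0.277 / 0.479
k_inf = 1.3474

1.3474


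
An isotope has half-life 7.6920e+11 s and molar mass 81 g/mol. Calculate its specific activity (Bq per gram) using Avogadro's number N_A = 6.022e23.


lambda = ln(2) / t_half = ln(2) / 7.6920e+11 = 9.011274e-13 /s
SA = lambda * N_A / M
SA = 9.011274e-13 * 6.022e23 / 81
SA = 6.6995e+09 Bq/g

6.6995e+09


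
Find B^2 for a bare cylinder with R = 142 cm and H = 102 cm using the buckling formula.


B^2 = (2.405/R)^2 + (pi/H)^2
B^2 = (2.405/142)^2 + (pi/102)^2
B^2 = 0.0012355 /cm^2

0.0012355


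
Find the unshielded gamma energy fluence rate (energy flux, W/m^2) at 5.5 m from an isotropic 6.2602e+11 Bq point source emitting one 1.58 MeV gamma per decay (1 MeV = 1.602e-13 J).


psi = A * E * 1.602e-13 / (4*pi*r^2)
psi = 6.2602e+11 * 1.58 * 1.602e-13 / (4*pi*5.5^2)
psi = 4.1684e-04 W/m^2

4.1684e-04


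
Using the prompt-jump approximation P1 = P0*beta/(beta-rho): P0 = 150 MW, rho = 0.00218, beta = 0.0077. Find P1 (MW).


P1/P0 = beta / (beta - rho)
P1/P0 = 0.0077 / (0.0077 - 0.00218) = 1.394928
P1 = 150 * 1.394928 = 209.24 MW

209.24


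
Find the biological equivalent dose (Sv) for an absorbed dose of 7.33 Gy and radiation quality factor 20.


H = D * Q
H = 7.33 * 20
H = 146.60 Sv

146.60


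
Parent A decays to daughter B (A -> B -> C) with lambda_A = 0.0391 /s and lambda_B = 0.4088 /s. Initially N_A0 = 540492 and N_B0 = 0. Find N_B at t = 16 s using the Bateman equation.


N_B(t) = lambda_A * N_A0 / (lambda_B - lambda_A) * [exp(-lambda_A*t) - exp(-lambda_B*t)]
exp(-0.0391*16) = 0.5349404; exp(-0.4088*16) = 0.001443333
N_B = 0.0391 * 540492 / (0.4088 - 0.0391) * (0.5349404 - 0.001443333)
N_B = 30496

30496


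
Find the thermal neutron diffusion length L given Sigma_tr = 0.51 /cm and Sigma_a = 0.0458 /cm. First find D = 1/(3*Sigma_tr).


D = 1 / (3 * Sigma_tr) = 1 / (3 * 0.51) = 0.6535948 cm
L = sqrt(D / Sigma_a)
L = sqrt(0.6535948 / 0.0458)
L = 3.7776 cm

3.7776


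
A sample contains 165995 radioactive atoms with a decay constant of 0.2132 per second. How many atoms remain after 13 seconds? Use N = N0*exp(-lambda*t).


N = N0 * exp(-lambda * t)
N = 165995 * exp(-0.2132 * 13)
N = 10385

10385


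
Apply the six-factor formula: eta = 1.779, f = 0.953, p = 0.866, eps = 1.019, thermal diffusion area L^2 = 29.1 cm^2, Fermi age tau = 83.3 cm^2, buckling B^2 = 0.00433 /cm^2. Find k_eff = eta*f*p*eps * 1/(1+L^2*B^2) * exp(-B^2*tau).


k_inf = eta*f*p*eps = 1.779*0.953*0.866*1.019 = 1.496101
P_TNL = 1/(1 + L^2*B^2) = 1/(1 + 29.1*0.00433) = 0.8880971
P_FNL = exp(-B^2*tau) = exp(-0.00433*83.3) = 0.6971958
k_eff = k_inf * P_TNL * P_FNL = 1.496101 * 0.8880971 * 0.6971958
k_eff = 0.92635

0.92635


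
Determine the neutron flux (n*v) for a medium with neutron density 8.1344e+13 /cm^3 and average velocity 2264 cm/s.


phi = n * v
phi = 8.1344e+13 * 2264
phi = 1.8416e+17 /cm^2/s

1.8416e+17


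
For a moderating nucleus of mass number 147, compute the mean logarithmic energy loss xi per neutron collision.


xi = 1 + (A-1)^2/(2A) * ln((A-1)/(A+1))
xi = 1 + (147-1)^2/(2*147) * ln((147-1)/(147 +1))
xi = 0.013544

0.013544


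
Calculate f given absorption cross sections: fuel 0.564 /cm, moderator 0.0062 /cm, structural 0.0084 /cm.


f = Sigma_a_fuel / (Sigma_a_fuel + Sigma_a_mod + Sigma_a_other)
f = 0.564 / (0.564 + 0.0062 + 0.0084)
f = 0.97477

0.97477


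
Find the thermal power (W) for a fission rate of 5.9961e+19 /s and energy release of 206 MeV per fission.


P = fission_rate * E_MeV * 1.602e-13
P = 5.9961e+19 * 206 * 1.602e-13
P = 1.9788e+09 W

1.9788e+09


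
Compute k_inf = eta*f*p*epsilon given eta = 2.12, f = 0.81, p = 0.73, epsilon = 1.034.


k_inf = eta * f * p * epsilon
k_inf = 2.12 * 0.81 * 0.73 * 1.034
k_inf = 1.2962

1.2962


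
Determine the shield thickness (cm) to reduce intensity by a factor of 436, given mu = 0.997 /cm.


x = ln(factor) / mu
x = ln(436) / 0.997
x = 6.0959 cm

6.0959


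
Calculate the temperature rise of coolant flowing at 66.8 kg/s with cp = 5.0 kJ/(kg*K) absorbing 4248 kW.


dT = Q / (m_dot * cp)
dT = 4248 / (66.8 * 5.0)
dT = 12.719 C

12.719


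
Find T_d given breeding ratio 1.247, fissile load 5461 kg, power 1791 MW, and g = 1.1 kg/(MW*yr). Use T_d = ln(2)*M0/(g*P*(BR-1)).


Breeding gain G = BR - 1 = 1.247 - 1 = 0.247
Fissile production rate = g * P * G = 1.1 * 1791 * 0.247 = 486.6147 kg/yr
T_d = ln(2) * M0 / (g * P * G)
T_d = ln(2) * 5461 / 486.6147 = 7.7788 yr

7.7788


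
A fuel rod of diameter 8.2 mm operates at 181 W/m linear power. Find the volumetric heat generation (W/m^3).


r = D / 2 / 1000 = 8.2 / 2 / 1000 = 0.0041 m
q''' = q' / (pi * r^2)
q''' = 181 / (pi * 0.0041^2)
q''' = 3.4274e+06 W/m^3

3.4274e+06


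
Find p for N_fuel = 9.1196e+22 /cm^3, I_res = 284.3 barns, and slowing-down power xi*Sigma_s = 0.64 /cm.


p = exp(-N * I * 1e-24 / (xi*Sigma_s))
p = exp(-9.1196e+22 * 284.3 * 1e-24 / 0.64)
p = 2.5486e-18

2.5486e-18


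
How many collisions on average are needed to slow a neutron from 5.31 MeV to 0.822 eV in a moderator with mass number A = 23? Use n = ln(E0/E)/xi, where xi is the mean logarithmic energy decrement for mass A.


xi = 1 + (A-1)^2/(2A)*ln((A-1)/(A+1)) = 0.08448899 (for A = 23)
n = ln(E0/E) / xi
n = ln(5.31e6 / 0.822) / 0.08448899
n = ln(6.459854e+06) / 0.08448899 = 185.60

185.60


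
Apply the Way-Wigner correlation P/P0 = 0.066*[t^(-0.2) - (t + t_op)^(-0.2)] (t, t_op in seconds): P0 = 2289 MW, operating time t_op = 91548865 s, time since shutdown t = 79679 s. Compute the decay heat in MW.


P/P0 = 0.066 * [t^(-0.2) - (t + t_op)^(-0.2)]
P/P0 = 0.066 * [79679^(-0.2) - (79679 + 91548865)^(-0.2)]
P/P0 = 0.066 * [0.1046481 - 0.02556194] = 0.005219687
P = 2289 * 0.005219687 = 11.948 MW

11.948


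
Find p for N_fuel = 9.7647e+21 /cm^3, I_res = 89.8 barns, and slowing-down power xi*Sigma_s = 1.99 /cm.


p = exp(-N * I * 1e-24 / (xi*Sigma_s))
p = exp(-9.7647e+21 * 89.8 * 1e-24 / 1.99)
p = 0.64363

0.64363


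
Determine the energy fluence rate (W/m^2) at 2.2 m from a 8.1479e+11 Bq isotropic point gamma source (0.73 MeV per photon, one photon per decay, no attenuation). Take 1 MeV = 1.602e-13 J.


psi = A * E * 1.602e-13 / (4*pi*r^2)
psi = 8.1479e+11 * 0.73 * 1.602e-13 / (4*pi*2.2^2)
psi = 0.0015667 W/m^2

0.0015667


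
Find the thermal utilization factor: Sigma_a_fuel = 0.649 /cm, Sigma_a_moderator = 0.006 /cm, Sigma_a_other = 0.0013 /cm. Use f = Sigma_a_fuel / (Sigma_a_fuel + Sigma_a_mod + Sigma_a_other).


f = Sigma_a_fuel / (Sigma_a_fuel + Sigma_a_mod + Sigma_a_other)
f = 0.649 / (0.649 + 0.006 + 0.0013)
f = 0.98888

0.98888


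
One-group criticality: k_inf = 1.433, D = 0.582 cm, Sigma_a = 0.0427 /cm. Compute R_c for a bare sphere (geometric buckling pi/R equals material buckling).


L^2 = D / Sigma_a = 0.582 / 0.0427 = 13.62998 cm^2
B_m^2 = (k_inf - 1) / L^2 = (1.433 - 1) / 13.62998 = 0.03176821 /cm^2
For a bare sphere: B_g = pi/R, so R_c = pi / sqrt(B_m^2)
R_c = pi / sqrt(0.03176821) = 17.626 cm

17.626


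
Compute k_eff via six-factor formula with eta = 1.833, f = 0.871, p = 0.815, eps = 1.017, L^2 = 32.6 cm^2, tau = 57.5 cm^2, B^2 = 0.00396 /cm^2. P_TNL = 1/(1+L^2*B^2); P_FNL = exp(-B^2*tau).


k_inf = eta*f*p*eps = 1.833*0.871*0.815*1.017 = 1.323303
P_TNL = 1/(1 + L^2*B^2) = 1/(1 + 32.6*0.00396) = 0.8856643
P_FNL = exp(-B^2*tau) = exp(-0.00396*57.5) = 0.7963631
k_eff = k_inf * P_TNL * P_FNL = 1.323303 * 0.8856643 * 0.7963631
k_eff = 0.93334

0.93334


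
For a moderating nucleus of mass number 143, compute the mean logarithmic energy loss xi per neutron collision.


xi = 1 + (A-1)^2/(2A) * ln((A-1)/(A+1))
xi = 1 + (143-1)^2/(2*143) * ln((143-1)/(143 +1))
xi = 0.013921

0.013921


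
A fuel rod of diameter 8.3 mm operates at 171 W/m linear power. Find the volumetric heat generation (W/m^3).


r = D / 2 / 1000 = 8.3 / 2 / 1000 = 0.00415 m
q''' = q' / (pi * r^2)
q''' = 171 / (pi * 0.00415^2)
q''' = 3.1605e+06 W/m^3

3.1605e+06


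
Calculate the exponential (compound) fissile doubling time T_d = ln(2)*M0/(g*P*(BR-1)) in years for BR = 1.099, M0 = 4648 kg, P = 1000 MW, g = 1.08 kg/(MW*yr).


Breeding gain G = BR - 1 = 1.099 - 1 = 0.099
Fissile production rate = g * P * G = 1.08 * 1000 * 0.099 = 106.92 kg/yr
T_d = ln(2) * M0 / (g * P * G)
T_d = ln(2) * 4648 / 106.92 = 30.132 yr

30.132


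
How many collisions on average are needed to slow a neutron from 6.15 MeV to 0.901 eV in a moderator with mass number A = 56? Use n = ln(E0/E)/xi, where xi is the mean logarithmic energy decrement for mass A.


xi = 1 + (A-1)^2/(2A)*ln((A-1)/(A+1)) = 0.03529286 (for A = 56)
n = ln(E0/E) / xi
n = ln(6.15e6 / 0.901) / 0.03529286
n = ln(6.825749e+06) / 0.03529286 = 445.88

445.88


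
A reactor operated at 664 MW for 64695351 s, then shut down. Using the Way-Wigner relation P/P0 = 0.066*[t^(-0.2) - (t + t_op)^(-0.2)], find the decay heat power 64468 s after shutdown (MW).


P/P0 = 0.066 * [t^(-0.2) - (t + t_op)^(-0.2)]
P/P0 = 0.066 * [64468^(-0.2) - (64468 + 64695351)^(-0.2)]
P/P0 = 0.066 * [0.1091770 - 0.02739926] = 0.005397331
P = 664 * 0.005397331 = 3.5838 MW

3.5838


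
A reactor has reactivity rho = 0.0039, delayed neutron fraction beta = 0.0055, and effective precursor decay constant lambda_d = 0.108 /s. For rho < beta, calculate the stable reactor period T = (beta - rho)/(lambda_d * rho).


T = (beta - rho) / (lambda_d * rho)
T = (0.0055 - 0.0039) / (0.108 * 0.0039)
T = 3.7987 s

3.7987


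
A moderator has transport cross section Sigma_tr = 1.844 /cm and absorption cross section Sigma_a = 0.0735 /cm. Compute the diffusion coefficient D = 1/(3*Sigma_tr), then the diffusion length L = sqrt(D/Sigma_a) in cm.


D = 1 / (3 * Sigma_tr) = 1 / (3 * 1.844) = 0.1807664 cm
L = sqrt(D / Sigma_a)
L = sqrt(0.1807664 / 0.0735)
L = 1.5682 cm

1.5682


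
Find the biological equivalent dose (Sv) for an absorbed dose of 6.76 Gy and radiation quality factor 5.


H = D * Q
H = 6.76 * 5
H = 33.800 Sv

33.800


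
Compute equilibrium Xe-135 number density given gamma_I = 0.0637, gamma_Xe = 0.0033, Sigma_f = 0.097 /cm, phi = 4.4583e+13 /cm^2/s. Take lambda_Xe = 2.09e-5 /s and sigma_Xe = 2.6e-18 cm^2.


Xe_eq = (gamma_I + gamma_Xe) * Sigma_f * phi / (lambda_Xe + sigma_Xe * phi)
Numerator = (0.0637 + 0.0033) * 0.097 * 4.4583e+13 = 2.897449e+11
Denominator = 2.09e-5 + 2.6e-18 * 4.4583e+13 = 1.368158e-04
Xe_eq = 2.897449e+11 / 1.368158e-04 = 2.1178e+15 /cm^3

2.1178e+15


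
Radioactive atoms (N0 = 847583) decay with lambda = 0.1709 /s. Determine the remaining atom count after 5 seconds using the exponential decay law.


N = N0 * exp(-lambda * t)
N = 847583 * exp(-0.1709 * 5)
N = 360643

360643


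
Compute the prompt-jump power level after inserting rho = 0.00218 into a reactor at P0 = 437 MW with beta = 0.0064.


P1/P0 = beta / (beta - rho)
P1/P0 = 0.0064 / (0.0064 - 0.00218) = 1.516588
P1 = 437 * 1.516588 = 662.75 MW

662.75


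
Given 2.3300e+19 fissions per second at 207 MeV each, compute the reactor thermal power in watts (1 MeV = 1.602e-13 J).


P = fission_rate * E_MeV * 1.602e-13
P = 2.3300e+19 * 207 * 1.602e-13
P = 7.7266e+08 W

7.7266e+08


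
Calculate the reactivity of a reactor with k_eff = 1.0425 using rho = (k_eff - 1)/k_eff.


rho = (k_eff - 1) / k_eff
rho = (1.0425 - 1) / 1.0425
rho = 0.040767

0.040767


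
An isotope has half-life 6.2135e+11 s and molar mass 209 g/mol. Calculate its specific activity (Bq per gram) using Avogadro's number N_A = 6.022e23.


lambda = ln(2) / t_half = ln(2) / 6.2135e+11 = 1.115550e-12 /s
SA = lambda * N_A / M
SA = 1.115550e-12 * 6.022e23 / 209
SA = 3.2143e+09 Bq/g

3.2143e+09


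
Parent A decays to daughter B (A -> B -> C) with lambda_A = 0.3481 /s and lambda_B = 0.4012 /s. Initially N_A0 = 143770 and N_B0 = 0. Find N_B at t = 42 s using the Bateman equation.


N_B(t) = lambda_A * N_A0 / (lambda_B - lambda_A) * [exp(-lambda_A*t) - exp(-lambda_B*t)]
exp(-0.3481*42) = 4.472268e-07; exp(-0.4012*42) = 4.807998e-08
N_B = 0.3481 * 143770 / (0.4012 - 0.3481) * (4.472268e-07 - 4.807998e-08)
N_B = 0.37619

0.37619


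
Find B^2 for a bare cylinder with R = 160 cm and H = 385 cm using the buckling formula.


B^2 = (2.405/R)^2 + (pi/H)^2
B^2 = (2.405/160)^2 + (pi/385)^2
B^2 = 2.9252e-04 /cm^2

2.9252e-04


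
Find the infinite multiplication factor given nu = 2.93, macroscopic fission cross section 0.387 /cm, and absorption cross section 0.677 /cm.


k_inf = nu * Sigma_f / Sigma_a
k_inf = 2.93 * 0.387 / 0.677
k_inf = 1.6749

1.6749


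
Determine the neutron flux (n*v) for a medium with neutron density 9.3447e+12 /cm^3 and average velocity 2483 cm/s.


phi = n * v
phi = 9.3447e+12 * 2483
phi = 2.3203e+16 /cm^2/s

2.3203e+16


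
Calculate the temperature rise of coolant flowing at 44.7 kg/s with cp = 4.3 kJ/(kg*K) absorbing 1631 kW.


dT = Q / (m_dot * cp)
dT = 1631 / (44.7 * 4.3)
dT = 8.4855 C

8.4855


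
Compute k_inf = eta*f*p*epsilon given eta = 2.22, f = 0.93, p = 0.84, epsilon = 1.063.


k_inf = eta * f * p * epsilon
k_inf = 2.22 * 0.93 * 0.84 * 1.063
k_inf = 1.8435

1.8435


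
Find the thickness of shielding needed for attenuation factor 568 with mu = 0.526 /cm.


x = ln(factor) / mu
x = ln(568) / 0.526
x = 12.057 cm

12.057


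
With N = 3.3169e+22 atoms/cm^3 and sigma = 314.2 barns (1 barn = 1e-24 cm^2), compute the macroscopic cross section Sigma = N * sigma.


Sigma = N * sigma_barns * 1e-24
Sigma = 3.3169e+22 * 314.2 * 1e-24
Sigma = 10.422 /cm

10.422


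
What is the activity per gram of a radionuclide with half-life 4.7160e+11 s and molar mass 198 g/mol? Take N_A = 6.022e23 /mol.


lambda = ln(2) / t_half = ln(2) / 4.7160e+11 = 1.469778e-12 /s
SA = lambda * N_A / M
SA = 1.469778e-12 * 6.022e23 / 198
SA = 4.4702e+09 Bq/g

4.4702e+09
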